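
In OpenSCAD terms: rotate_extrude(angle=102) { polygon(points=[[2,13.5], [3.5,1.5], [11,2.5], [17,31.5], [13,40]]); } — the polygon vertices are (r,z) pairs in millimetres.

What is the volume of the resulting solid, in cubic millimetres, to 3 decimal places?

Volume = 5252.808 mm³

Profile (r,z), 5 vertices: (2,13.5) (3.5,1.5) (11,2.5) (17,31.5) (13,40)
edge 0: (2,13.5)→(3.5,1.5)  cross = 2·1.5 − 3.5·13.5 = -44.2500; (r_i+r_j)·cross = 5.5·-44.2500 = -243.3750
edge 1: (3.5,1.5)→(11,2.5)  cross = 3.5·2.5 − 11·1.5 = -7.7500; (r_i+r_j)·cross = 14.5·-7.7500 = -112.3750
edge 2: (11,2.5)→(17,31.5)  cross = 11·31.5 − 17·2.5 = 304.0000; (r_i+r_j)·cross = 28·304.0000 = 8512.0000
edge 3: (17,31.5)→(13,40)  cross = 17·40 − 13·31.5 = 270.5000; (r_i+r_j)·cross = 30·270.5000 = 8115.0000
edge 4: (13,40)→(2,13.5)  cross = 13·13.5 − 2·40 = 95.5000; (r_i+r_j)·cross = 15·95.5000 = 1432.5000
Σcross = 618.0000 → A = |Σcross|/2 = 309.0000 mm²
Σ(r_i+r_j)·cross = 17703.7500 → first moment M = |Σ|/6 = 2950.6250
R_c = M/A = 2950.6250/309.0000 = 9.5489 mm
θ = 102° = 1.780236 rad
V = θ·R_c·A = 1.780236·9.5489·309.0000 = 5252.808 mm³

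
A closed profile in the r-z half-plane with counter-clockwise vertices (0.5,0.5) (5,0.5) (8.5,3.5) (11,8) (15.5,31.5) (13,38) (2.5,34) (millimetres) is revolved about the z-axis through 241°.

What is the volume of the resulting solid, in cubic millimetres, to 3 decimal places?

Profile (r,z), 7 vertices: (0.5,0.5) (5,0.5) (8.5,3.5) (11,8) (15.5,31.5) (13,38) (2.5,34)
edge 0: (0.5,0.5)→(5,0.5)  cross = 0.5·0.5 − 5·0.5 = -2.2500; (r_i+r_j)·cross = 5.5·-2.2500 = -12.3750
edge 1: (5,0.5)→(8.5,3.5)  cross = 5·3.5 − 8.5·0.5 = 13.2500; (r_i+r_j)·cross = 13.5·13.2500 = 178.8750
edge 2: (8.5,3.5)→(11,8)  cross = 8.5·8 − 11·3.5 = 29.5000; (r_i+r_j)·cross = 19.5·29.5000 = 575.2500
edge 3: (11,8)→(15.5,31.5)  cross = 11·31.5 − 15.5·8 = 222.5000; (r_i+r_j)·cross = 26.5·222.5000 = 5896.2500
edge 4: (15.5,31.5)→(13,38)  cross = 15.5·38 − 13·31.5 = 179.5000; (r_i+r_j)·cross = 28.5·179.5000 = 5115.7500
edge 5: (13,38)→(2.5,34)  cross = 13·34 − 2.5·38 = 347.0000; (r_i+r_j)·cross = 15.5·347.0000 = 5378.5000
edge 6: (2.5,34)→(0.5,0.5)  cross = 2.5·0.5 − 0.5·34 = -15.7500; (r_i+r_j)·cross = 3·-15.7500 = -47.2500
Σcross = 773.7500 → A = |Σcross|/2 = 386.8750 mm²
Σ(r_i+r_j)·cross = 17085.0000 → first moment M = |Σ|/6 = 2847.5000
R_c = M/A = 2847.5000/386.8750 = 7.3603 mm
θ = 241° = 4.206243 rad
V = θ·R_c·A = 4.206243·7.3603·386.8750 = 11977.278 mm³

Volume = 11977.278 mm³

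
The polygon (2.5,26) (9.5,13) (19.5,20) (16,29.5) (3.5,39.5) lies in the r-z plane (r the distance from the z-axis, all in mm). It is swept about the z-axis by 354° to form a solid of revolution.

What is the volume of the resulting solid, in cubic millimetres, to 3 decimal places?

Volume = 15353.487 mm³

Profile (r,z), 5 vertices: (2.5,26) (9.5,13) (19.5,20) (16,29.5) (3.5,39.5)
edge 0: (2.5,26)→(9.5,13)  cross = 2.5·13 − 9.5·26 = -214.5000; (r_i+r_j)·cross = 12·-214.5000 = -2574.0000
edge 1: (9.5,13)→(19.5,20)  cross = 9.5·20 − 19.5·13 = -63.5000; (r_i+r_j)·cross = 29·-63.5000 = -1841.5000
edge 2: (19.5,20)→(16,29.5)  cross = 19.5·29.5 − 16·20 = 255.2500; (r_i+r_j)·cross = 35.5·255.2500 = 9061.3750
edge 3: (16,29.5)→(3.5,39.5)  cross = 16·39.5 − 3.5·29.5 = 528.7500; (r_i+r_j)·cross = 19.5·528.7500 = 10310.6250
edge 4: (3.5,39.5)→(2.5,26)  cross = 3.5·26 − 2.5·39.5 = -7.7500; (r_i+r_j)·cross = 6·-7.7500 = -46.5000
Σcross = 498.2500 → A = |Σcross|/2 = 249.1250 mm²
Σ(r_i+r_j)·cross = 14910.0000 → first moment M = |Σ|/6 = 2485.0000
R_c = M/A = 2485.0000/249.1250 = 9.9749 mm
θ = 354° = 6.178466 rad
V = θ·R_c·A = 6.178466·9.9749·249.1250 = 15353.487 mm³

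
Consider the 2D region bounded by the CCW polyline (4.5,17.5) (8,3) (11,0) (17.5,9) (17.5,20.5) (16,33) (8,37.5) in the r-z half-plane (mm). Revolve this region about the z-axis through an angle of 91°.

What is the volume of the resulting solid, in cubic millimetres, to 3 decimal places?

Profile (r,z), 7 vertices: (4.5,17.5) (8,3) (11,0) (17.5,9) (17.5,20.5) (16,33) (8,37.5)
edge 0: (4.5,17.5)→(8,3)  cross = 4.5·3 − 8·17.5 = -126.5000; (r_i+r_j)·cross = 12.5·-126.5000 = -1581.2500
edge 1: (8,3)→(11,0)  cross = 8·0 − 11·3 = -33.0000; (r_i+r_j)·cross = 19·-33.0000 = -627.0000
edge 2: (11,0)→(17.5,9)  cross = 11·9 − 17.5·0 = 99.0000; (r_i+r_j)·cross = 28.5·99.0000 = 2821.5000
edge 3: (17.5,9)→(17.5,20.5)  cross = 17.5·20.5 − 17.5·9 = 201.2500; (r_i+r_j)·cross = 35·201.2500 = 7043.7500
edge 4: (17.5,20.5)→(16,33)  cross = 17.5·33 − 16·20.5 = 249.5000; (r_i+r_j)·cross = 33.5·249.5000 = 8358.2500
edge 5: (16,33)→(8,37.5)  cross = 16·37.5 − 8·33 = 336.0000; (r_i+r_j)·cross = 24·336.0000 = 8064.0000
edge 6: (8,37.5)→(4.5,17.5)  cross = 8·17.5 − 4.5·37.5 = -28.7500; (r_i+r_j)·cross = 12.5·-28.7500 = -359.3750
Σcross = 697.5000 → A = |Σcross|/2 = 348.7500 mm²
Σ(r_i+r_j)·cross = 23719.8750 → first moment M = |Σ|/6 = 3953.3125
R_c = M/A = 3953.3125/348.7500 = 11.3357 mm
θ = 91° = 1.588250 rad
V = θ·R_c·A = 1.588250·11.3357·348.7500 = 6278.847 mm³

Volume = 6278.847 mm³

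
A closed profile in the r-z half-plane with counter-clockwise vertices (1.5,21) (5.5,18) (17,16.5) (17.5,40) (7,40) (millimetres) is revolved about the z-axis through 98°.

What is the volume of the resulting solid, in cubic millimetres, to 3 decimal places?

Volume = 5434.868 mm³

Profile (r,z), 5 vertices: (1.5,21) (5.5,18) (17,16.5) (17.5,40) (7,40)
edge 0: (1.5,21)→(5.5,18)  cross = 1.5·18 − 5.5·21 = -88.5000; (r_i+r_j)·cross = 7·-88.5000 = -619.5000
edge 1: (5.5,18)→(17,16.5)  cross = 5.5·16.5 − 17·18 = -215.2500; (r_i+r_j)·cross = 22.5·-215.2500 = -4843.1250
edge 2: (17,16.5)→(17.5,40)  cross = 17·40 − 17.5·16.5 = 391.2500; (r_i+r_j)·cross = 34.5·391.2500 = 13498.1250
edge 3: (17.5,40)→(7,40)  cross = 17.5·40 − 7·40 = 420.0000; (r_i+r_j)·cross = 24.5·420.0000 = 10290.0000
edge 4: (7,40)→(1.5,21)  cross = 7·21 − 1.5·40 = 87.0000; (r_i+r_j)·cross = 8.5·87.0000 = 739.5000
Σcross = 594.5000 → A = |Σcross|/2 = 297.2500 mm²
Σ(r_i+r_j)·cross = 19065.0000 → first moment M = |Σ|/6 = 3177.5000
R_c = M/A = 3177.5000/297.2500 = 10.6897 mm
θ = 98° = 1.710423 rad
V = θ·R_c·A = 1.710423·10.6897·297.2500 = 5434.868 mm³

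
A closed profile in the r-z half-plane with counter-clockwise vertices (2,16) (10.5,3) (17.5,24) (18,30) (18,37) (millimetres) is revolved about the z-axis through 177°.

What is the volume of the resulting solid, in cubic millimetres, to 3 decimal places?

Volume = 8072.423 mm³

Profile (r,z), 5 vertices: (2,16) (10.5,3) (17.5,24) (18,30) (18,37)
edge 0: (2,16)→(10.5,3)  cross = 2·3 − 10.5·16 = -162.0000; (r_i+r_j)·cross = 12.5·-162.0000 = -2025.0000
edge 1: (10.5,3)→(17.5,24)  cross = 10.5·24 − 17.5·3 = 199.5000; (r_i+r_j)·cross = 28·199.5000 = 5586.0000
edge 2: (17.5,24)→(18,30)  cross = 17.5·30 − 18·24 = 93.0000; (r_i+r_j)·cross = 35.5·93.0000 = 3301.5000
edge 3: (18,30)→(18,37)  cross = 18·37 − 18·30 = 126.0000; (r_i+r_j)·cross = 36·126.0000 = 4536.0000
edge 4: (18,37)→(2,16)  cross = 18·16 − 2·37 = 214.0000; (r_i+r_j)·cross = 20·214.0000 = 4280.0000
Σcross = 470.5000 → A = |Σcross|/2 = 235.2500 mm²
Σ(r_i+r_j)·cross = 15678.5000 → first moment M = |Σ|/6 = 2613.0833
R_c = M/A = 2613.0833/235.2500 = 11.1077 mm
θ = 177° = 3.089233 rad
V = θ·R_c·A = 3.089233·11.1077·235.2500 = 8072.423 mm³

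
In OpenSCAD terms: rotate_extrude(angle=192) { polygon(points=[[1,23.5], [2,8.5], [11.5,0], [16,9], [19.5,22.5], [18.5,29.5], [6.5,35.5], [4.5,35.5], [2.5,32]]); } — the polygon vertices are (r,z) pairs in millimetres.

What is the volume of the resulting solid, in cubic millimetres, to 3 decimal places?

Volume = 15017.790 mm³

Profile (r,z), 9 vertices: (1,23.5) (2,8.5) (11.5,0) (16,9) (19.5,22.5) (18.5,29.5) (6.5,35.5) (4.5,35.5) (2.5,32)
edge 0: (1,23.5)→(2,8.5)  cross = 1·8.5 − 2·23.5 = -38.5000; (r_i+r_j)·cross = 3·-38.5000 = -115.5000
edge 1: (2,8.5)→(11.5,0)  cross = 2·0 − 11.5·8.5 = -97.7500; (r_i+r_j)·cross = 13.5·-97.7500 = -1319.6250
edge 2: (11.5,0)→(16,9)  cross = 11.5·9 − 16·0 = 103.5000; (r_i+r_j)·cross = 27.5·103.5000 = 2846.2500
edge 3: (16,9)→(19.5,22.5)  cross = 16·22.5 − 19.5·9 = 184.5000; (r_i+r_j)·cross = 35.5·184.5000 = 6549.7500
edge 4: (19.5,22.5)→(18.5,29.5)  cross = 19.5·29.5 − 18.5·22.5 = 159.0000; (r_i+r_j)·cross = 38·159.0000 = 6042.0000
edge 5: (18.5,29.5)→(6.5,35.5)  cross = 18.5·35.5 − 6.5·29.5 = 465.0000; (r_i+r_j)·cross = 25·465.0000 = 11625.0000
edge 6: (6.5,35.5)→(4.5,35.5)  cross = 6.5·35.5 − 4.5·35.5 = 71.0000; (r_i+r_j)·cross = 11·71.0000 = 781.0000
edge 7: (4.5,35.5)→(2.5,32)  cross = 4.5·32 − 2.5·35.5 = 55.2500; (r_i+r_j)·cross = 7·55.2500 = 386.7500
edge 8: (2.5,32)→(1,23.5)  cross = 2.5·23.5 − 1·32 = 26.7500; (r_i+r_j)·cross = 3.5·26.7500 = 93.6250
Σcross = 928.7500 → A = |Σcross|/2 = 464.3750 mm²
Σ(r_i+r_j)·cross = 26889.2500 → first moment M = |Σ|/6 = 4481.5417
R_c = M/A = 4481.5417/464.3750 = 9.6507 mm
θ = 192° = 3.351032 rad
V = θ·R_c·A = 3.351032·9.6507·464.3750 = 15017.790 mm³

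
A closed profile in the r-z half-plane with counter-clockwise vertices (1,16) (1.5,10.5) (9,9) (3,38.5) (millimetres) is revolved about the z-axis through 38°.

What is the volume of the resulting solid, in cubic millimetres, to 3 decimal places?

Profile (r,z), 4 vertices: (1,16) (1.5,10.5) (9,9) (3,38.5)
edge 0: (1,16)→(1.5,10.5)  cross = 1·10.5 − 1.5·16 = -13.5000; (r_i+r_j)·cross = 2.5·-13.5000 = -33.7500
edge 1: (1.5,10.5)→(9,9)  cross = 1.5·9 − 9·10.5 = -81.0000; (r_i+r_j)·cross = 10.5·-81.0000 = -850.5000
edge 2: (9,9)→(3,38.5)  cross = 9·38.5 − 3·9 = 319.5000; (r_i+r_j)·cross = 12·319.5000 = 3834.0000
edge 3: (3,38.5)→(1,16)  cross = 3·16 − 1·38.5 = 9.5000; (r_i+r_j)·cross = 4·9.5000 = 38.0000
Σcross = 234.5000 → A = |Σcross|/2 = 117.2500 mm²
Σ(r_i+r_j)·cross = 2987.7500 → first moment M = |Σ|/6 = 497.9583
R_c = M/A = 497.9583/117.2500 = 4.2470 mm
θ = 38° = 0.663225 rad
V = θ·R_c·A = 0.663225·4.2470·117.2500 = 330.258 mm³

Volume = 330.258 mm³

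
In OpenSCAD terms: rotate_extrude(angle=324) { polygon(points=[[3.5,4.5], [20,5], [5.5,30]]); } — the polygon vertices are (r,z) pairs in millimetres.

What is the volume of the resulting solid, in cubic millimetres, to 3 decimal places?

Volume = 11472.547 mm³

Profile (r,z), 3 vertices: (3.5,4.5) (20,5) (5.5,30)
edge 0: (3.5,4.5)→(20,5)  cross = 3.5·5 − 20·4.5 = -72.5000; (r_i+r_j)·cross = 23.5·-72.5000 = -1703.7500
edge 1: (20,5)→(5.5,30)  cross = 20·30 − 5.5·5 = 572.5000; (r_i+r_j)·cross = 25.5·572.5000 = 14598.7500
edge 2: (5.5,30)→(3.5,4.5)  cross = 5.5·4.5 − 3.5·30 = -80.2500; (r_i+r_j)·cross = 9·-80.2500 = -722.2500
Σcross = 419.7500 → A = |Σcross|/2 = 209.8750 mm²
Σ(r_i+r_j)·cross = 12172.7500 → first moment M = |Σ|/6 = 2028.7917
R_c = M/A = 2028.7917/209.8750 = 9.6667 mm
θ = 324° = 5.654867 rad
V = θ·R_c·A = 5.654867·9.6667·209.8750 = 11472.547 mm³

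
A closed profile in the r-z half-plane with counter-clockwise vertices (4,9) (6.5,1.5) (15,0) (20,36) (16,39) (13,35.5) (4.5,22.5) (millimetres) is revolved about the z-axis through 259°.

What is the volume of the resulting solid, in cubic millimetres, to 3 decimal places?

Volume = 21758.488 mm³

Profile (r,z), 7 vertices: (4,9) (6.5,1.5) (15,0) (20,36) (16,39) (13,35.5) (4.5,22.5)
edge 0: (4,9)→(6.5,1.5)  cross = 4·1.5 − 6.5·9 = -52.5000; (r_i+r_j)·cross = 10.5·-52.5000 = -551.2500
edge 1: (6.5,1.5)→(15,0)  cross = 6.5·0 − 15·1.5 = -22.5000; (r_i+r_j)·cross = 21.5·-22.5000 = -483.7500
edge 2: (15,0)→(20,36)  cross = 15·36 − 20·0 = 540.0000; (r_i+r_j)·cross = 35·540.0000 = 18900.0000
edge 3: (20,36)→(16,39)  cross = 20·39 − 16·36 = 204.0000; (r_i+r_j)·cross = 36·204.0000 = 7344.0000
edge 4: (16,39)→(13,35.5)  cross = 16·35.5 − 13·39 = 61.0000; (r_i+r_j)·cross = 29·61.0000 = 1769.0000
edge 5: (13,35.5)→(4.5,22.5)  cross = 13·22.5 − 4.5·35.5 = 132.7500; (r_i+r_j)·cross = 17.5·132.7500 = 2323.1250
edge 6: (4.5,22.5)→(4,9)  cross = 4.5·9 − 4·22.5 = -49.5000; (r_i+r_j)·cross = 8.5·-49.5000 = -420.7500
Σcross = 813.2500 → A = |Σcross|/2 = 406.6250 mm²
Σ(r_i+r_j)·cross = 28880.3750 → first moment M = |Σ|/6 = 4813.3958
R_c = M/A = 4813.3958/406.6250 = 11.8374 mm
θ = 259° = 4.520403 rad
V = θ·R_c·A = 4.520403·11.8374·406.6250 = 21758.488 mm³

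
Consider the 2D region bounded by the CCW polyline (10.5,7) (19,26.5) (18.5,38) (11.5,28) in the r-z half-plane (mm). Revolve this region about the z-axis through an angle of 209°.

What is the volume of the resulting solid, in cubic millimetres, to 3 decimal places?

Volume = 6510.301 mm³

Profile (r,z), 4 vertices: (10.5,7) (19,26.5) (18.5,38) (11.5,28)
edge 0: (10.5,7)→(19,26.5)  cross = 10.5·26.5 − 19·7 = 145.2500; (r_i+r_j)·cross = 29.5·145.2500 = 4284.8750
edge 1: (19,26.5)→(18.5,38)  cross = 19·38 − 18.5·26.5 = 231.7500; (r_i+r_j)·cross = 37.5·231.7500 = 8690.6250
edge 2: (18.5,38)→(11.5,28)  cross = 18.5·28 − 11.5·38 = 81.0000; (r_i+r_j)·cross = 30·81.0000 = 2430.0000
edge 3: (11.5,28)→(10.5,7)  cross = 11.5·7 − 10.5·28 = -213.5000; (r_i+r_j)·cross = 22·-213.5000 = -4697.0000
Σcross = 244.5000 → A = |Σcross|/2 = 122.2500 mm²
Σ(r_i+r_j)·cross = 10708.5000 → first moment M = |Σ|/6 = 1784.7500
R_c = M/A = 1784.7500/122.2500 = 14.5992 mm
θ = 209° = 3.647738 rad
V = θ·R_c·A = 3.647738·14.5992·122.2500 = 6510.301 mm³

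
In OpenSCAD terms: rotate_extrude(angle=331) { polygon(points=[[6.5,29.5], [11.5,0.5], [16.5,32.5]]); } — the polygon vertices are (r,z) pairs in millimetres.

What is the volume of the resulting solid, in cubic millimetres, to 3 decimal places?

Profile (r,z), 3 vertices: (6.5,29.5) (11.5,0.5) (16.5,32.5)
edge 0: (6.5,29.5)→(11.5,0.5)  cross = 6.5·0.5 − 11.5·29.5 = -336.0000; (r_i+r_j)·cross = 18·-336.0000 = -6048.0000
edge 1: (11.5,0.5)→(16.5,32.5)  cross = 11.5·32.5 − 16.5·0.5 = 365.5000; (r_i+r_j)·cross = 28·365.5000 = 10234.0000
edge 2: (16.5,32.5)→(6.5,29.5)  cross = 16.5·29.5 − 6.5·32.5 = 275.5000; (r_i+r_j)·cross = 23·275.5000 = 6336.5000
Σcross = 305.0000 → A = |Σcross|/2 = 152.5000 mm²
Σ(r_i+r_j)·cross = 10522.5000 → first moment M = |Σ|/6 = 1753.7500
R_c = M/A = 1753.7500/152.5000 = 11.5000 mm
θ = 331° = 5.777040 rad
V = θ·R_c·A = 5.777040·11.5000·152.5000 = 10131.484 mm³

Volume = 10131.484 mm³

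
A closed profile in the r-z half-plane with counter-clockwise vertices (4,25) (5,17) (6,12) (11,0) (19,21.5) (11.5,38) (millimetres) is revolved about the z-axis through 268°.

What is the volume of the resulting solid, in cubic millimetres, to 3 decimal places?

Volume = 15947.194 mm³

Profile (r,z), 6 vertices: (4,25) (5,17) (6,12) (11,0) (19,21.5) (11.5,38)
edge 0: (4,25)→(5,17)  cross = 4·17 − 5·25 = -57.0000; (r_i+r_j)·cross = 9·-57.0000 = -513.0000
edge 1: (5,17)→(6,12)  cross = 5·12 − 6·17 = -42.0000; (r_i+r_j)·cross = 11·-42.0000 = -462.0000
edge 2: (6,12)→(11,0)  cross = 6·0 − 11·12 = -132.0000; (r_i+r_j)·cross = 17·-132.0000 = -2244.0000
edge 3: (11,0)→(19,21.5)  cross = 11·21.5 − 19·0 = 236.5000; (r_i+r_j)·cross = 30·236.5000 = 7095.0000
edge 4: (19,21.5)→(11.5,38)  cross = 19·38 − 11.5·21.5 = 474.7500; (r_i+r_j)·cross = 30.5·474.7500 = 14479.8750
edge 5: (11.5,38)→(4,25)  cross = 11.5·25 − 4·38 = 135.5000; (r_i+r_j)·cross = 15.5·135.5000 = 2100.2500
Σcross = 615.7500 → A = |Σcross|/2 = 307.8750 mm²
Σ(r_i+r_j)·cross = 20456.1250 → first moment M = |Σ|/6 = 3409.3542
R_c = M/A = 3409.3542/307.8750 = 11.0738 mm
θ = 268° = 4.677482 rad
V = θ·R_c·A = 4.677482·11.0738·307.8750 = 15947.194 mm³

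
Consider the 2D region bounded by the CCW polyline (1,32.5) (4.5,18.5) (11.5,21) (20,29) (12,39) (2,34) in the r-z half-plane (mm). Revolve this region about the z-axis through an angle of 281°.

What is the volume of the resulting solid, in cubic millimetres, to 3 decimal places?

Profile (r,z), 6 vertices: (1,32.5) (4.5,18.5) (11.5,21) (20,29) (12,39) (2,34)
edge 0: (1,32.5)→(4.5,18.5)  cross = 1·18.5 − 4.5·32.5 = -127.7500; (r_i+r_j)·cross = 5.5·-127.7500 = -702.6250
edge 1: (4.5,18.5)→(11.5,21)  cross = 4.5·21 − 11.5·18.5 = -118.2500; (r_i+r_j)·cross = 16·-118.2500 = -1892.0000
edge 2: (11.5,21)→(20,29)  cross = 11.5·29 − 20·21 = -86.5000; (r_i+r_j)·cross = 31.5·-86.5000 = -2724.7500
edge 3: (20,29)→(12,39)  cross = 20·39 − 12·29 = 432.0000; (r_i+r_j)·cross = 32·432.0000 = 13824.0000
edge 4: (12,39)→(2,34)  cross = 12·34 − 2·39 = 330.0000; (r_i+r_j)·cross = 14·330.0000 = 4620.0000
edge 5: (2,34)→(1,32.5)  cross = 2·32.5 − 1·34 = 31.0000; (r_i+r_j)·cross = 3·31.0000 = 93.0000
Σcross = 460.5000 → A = |Σcross|/2 = 230.2500 mm²
Σ(r_i+r_j)·cross = 13217.6250 → first moment M = |Σ|/6 = 2202.9375
R_c = M/A = 2202.9375/230.2500 = 9.5676 mm
θ = 281° = 4.904375 rad
V = θ·R_c·A = 4.904375·9.5676·230.2500 = 10804.032 mm³

Volume = 10804.032 mm³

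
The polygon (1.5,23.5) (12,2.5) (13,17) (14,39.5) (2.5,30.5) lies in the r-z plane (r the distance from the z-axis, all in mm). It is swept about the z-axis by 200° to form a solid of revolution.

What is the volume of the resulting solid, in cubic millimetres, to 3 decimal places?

Profile (r,z), 5 vertices: (1.5,23.5) (12,2.5) (13,17) (14,39.5) (2.5,30.5)
edge 0: (1.5,23.5)→(12,2.5)  cross = 1.5·2.5 − 12·23.5 = -278.2500; (r_i+r_j)·cross = 13.5·-278.2500 = -3756.3750
edge 1: (12,2.5)→(13,17)  cross = 12·17 − 13·2.5 = 171.5000; (r_i+r_j)·cross = 25·171.5000 = 4287.5000
edge 2: (13,17)→(14,39.5)  cross = 13·39.5 − 14·17 = 275.5000; (r_i+r_j)·cross = 27·275.5000 = 7438.5000
edge 3: (14,39.5)→(2.5,30.5)  cross = 14·30.5 − 2.5·39.5 = 328.2500; (r_i+r_j)·cross = 16.5·328.2500 = 5416.1250
edge 4: (2.5,30.5)→(1.5,23.5)  cross = 2.5·23.5 − 1.5·30.5 = 13.0000; (r_i+r_j)·cross = 4·13.0000 = 52.0000
Σcross = 510.0000 → A = |Σcross|/2 = 255.0000 mm²
Σ(r_i+r_j)·cross = 13437.7500 → first moment M = |Σ|/6 = 2239.6250
R_c = M/A = 2239.6250/255.0000 = 8.7828 mm
θ = 200° = 3.490659 rad
V = θ·R_c·A = 3.490659·8.7828·255.0000 = 7817.766 mm³

Volume = 7817.766 mm³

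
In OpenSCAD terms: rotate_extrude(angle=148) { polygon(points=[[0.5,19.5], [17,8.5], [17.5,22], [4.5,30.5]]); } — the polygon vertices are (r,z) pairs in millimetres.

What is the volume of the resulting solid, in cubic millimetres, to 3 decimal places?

Volume = 5153.797 mm³

Profile (r,z), 4 vertices: (0.5,19.5) (17,8.5) (17.5,22) (4.5,30.5)
edge 0: (0.5,19.5)→(17,8.5)  cross = 0.5·8.5 − 17·19.5 = -327.2500; (r_i+r_j)·cross = 17.5·-327.2500 = -5726.8750
edge 1: (17,8.5)→(17.5,22)  cross = 17·22 − 17.5·8.5 = 225.2500; (r_i+r_j)·cross = 34.5·225.2500 = 7771.1250
edge 2: (17.5,22)→(4.5,30.5)  cross = 17.5·30.5 − 4.5·22 = 434.7500; (r_i+r_j)·cross = 22·434.7500 = 9564.5000
edge 3: (4.5,30.5)→(0.5,19.5)  cross = 4.5·19.5 − 0.5·30.5 = 72.5000; (r_i+r_j)·cross = 5·72.5000 = 362.5000
Σcross = 405.2500 → A = |Σcross|/2 = 202.6250 mm²
Σ(r_i+r_j)·cross = 11971.2500 → first moment M = |Σ|/6 = 1995.2083
R_c = M/A = 1995.2083/202.6250 = 9.8468 mm
θ = 148° = 2.583087 rad
V = θ·R_c·A = 2.583087·9.8468·202.6250 = 5153.797 mm³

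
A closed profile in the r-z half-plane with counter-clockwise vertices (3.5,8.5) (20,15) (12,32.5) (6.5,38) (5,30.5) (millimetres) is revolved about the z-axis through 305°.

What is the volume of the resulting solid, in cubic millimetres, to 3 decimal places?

Profile (r,z), 5 vertices: (3.5,8.5) (20,15) (12,32.5) (6.5,38) (5,30.5)
edge 0: (3.5,8.5)→(20,15)  cross = 3.5·15 − 20·8.5 = -117.5000; (r_i+r_j)·cross = 23.5·-117.5000 = -2761.2500
edge 1: (20,15)→(12,32.5)  cross = 20·32.5 − 12·15 = 470.0000; (r_i+r_j)·cross = 32·470.0000 = 15040.0000
edge 2: (12,32.5)→(6.5,38)  cross = 12·38 − 6.5·32.5 = 244.7500; (r_i+r_j)·cross = 18.5·244.7500 = 4527.8750
edge 3: (6.5,38)→(5,30.5)  cross = 6.5·30.5 − 5·38 = 8.2500; (r_i+r_j)·cross = 11.5·8.2500 = 94.8750
edge 4: (5,30.5)→(3.5,8.5)  cross = 5·8.5 − 3.5·30.5 = -64.2500; (r_i+r_j)·cross = 8.5·-64.2500 = -546.1250
Σcross = 541.2500 → A = |Σcross|/2 = 270.6250 mm²
Σ(r_i+r_j)·cross = 16355.3750 → first moment M = |Σ|/6 = 2725.8958
R_c = M/A = 2725.8958/270.6250 = 10.0726 mm
θ = 305° = 5.323254 rad
V = θ·R_c·A = 5.323254·10.0726·270.6250 = 14510.636 mm³

Volume = 14510.636 mm³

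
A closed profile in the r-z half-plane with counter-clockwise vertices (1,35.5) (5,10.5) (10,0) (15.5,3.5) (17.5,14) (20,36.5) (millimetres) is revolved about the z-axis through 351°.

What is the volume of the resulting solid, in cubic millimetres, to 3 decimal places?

Profile (r,z), 6 vertices: (1,35.5) (5,10.5) (10,0) (15.5,3.5) (17.5,14) (20,36.5)
edge 0: (1,35.5)→(5,10.5)  cross = 1·10.5 − 5·35.5 = -167.0000; (r_i+r_j)·cross = 6·-167.0000 = -1002.0000
edge 1: (5,10.5)→(10,0)  cross = 5·0 − 10·10.5 = -105.0000; (r_i+r_j)·cross = 15·-105.0000 = -1575.0000
edge 2: (10,0)→(15.5,3.5)  cross = 10·3.5 − 15.5·0 = 35.0000; (r_i+r_j)·cross = 25.5·35.0000 = 892.5000
edge 3: (15.5,3.5)→(17.5,14)  cross = 15.5·14 − 17.5·3.5 = 155.7500; (r_i+r_j)·cross = 33·155.7500 = 5139.7500
edge 4: (17.5,14)→(20,36.5)  cross = 17.5·36.5 − 20·14 = 358.7500; (r_i+r_j)·cross = 37.5·358.7500 = 13453.1250
edge 5: (20,36.5)→(1,35.5)  cross = 20·35.5 − 1·36.5 = 673.5000; (r_i+r_j)·cross = 21·673.5000 = 14143.5000
Σcross = 951.0000 → A = |Σcross|/2 = 475.5000 mm²
Σ(r_i+r_j)·cross = 31051.8750 → first moment M = |Σ|/6 = 5175.3125
R_c = M/A = 5175.3125/475.5000 = 10.8839 mm
θ = 351° = 6.126106 rad
V = θ·R_c·A = 6.126106·10.8839·475.5000 = 31704.511 mm³

Volume = 31704.511 mm³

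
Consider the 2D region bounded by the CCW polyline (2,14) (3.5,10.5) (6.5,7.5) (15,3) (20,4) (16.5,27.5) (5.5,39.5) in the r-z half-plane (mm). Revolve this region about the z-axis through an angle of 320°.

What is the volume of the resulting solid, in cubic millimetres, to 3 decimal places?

Profile (r,z), 7 vertices: (2,14) (3.5,10.5) (6.5,7.5) (15,3) (20,4) (16.5,27.5) (5.5,39.5)
edge 0: (2,14)→(3.5,10.5)  cross = 2·10.5 − 3.5·14 = -28.0000; (r_i+r_j)·cross = 5.5·-28.0000 = -154.0000
edge 1: (3.5,10.5)→(6.5,7.5)  cross = 3.5·7.5 − 6.5·10.5 = -42.0000; (r_i+r_j)·cross = 10·-42.0000 = -420.0000
edge 2: (6.5,7.5)→(15,3)  cross = 6.5·3 − 15·7.5 = -93.0000; (r_i+r_j)·cross = 21.5·-93.0000 = -1999.5000
edge 3: (15,3)→(20,4)  cross = 15·4 − 20·3 = 0.0000; (r_i+r_j)·cross = 35·0.0000 = 0.0000
edge 4: (20,4)→(16.5,27.5)  cross = 20·27.5 − 16.5·4 = 484.0000; (r_i+r_j)·cross = 36.5·484.0000 = 17666.0000
edge 5: (16.5,27.5)→(5.5,39.5)  cross = 16.5·39.5 − 5.5·27.5 = 500.5000; (r_i+r_j)·cross = 22·500.5000 = 11011.0000
edge 6: (5.5,39.5)→(2,14)  cross = 5.5·14 − 2·39.5 = -2.0000; (r_i+r_j)·cross = 7.5·-2.0000 = -15.0000
Σcross = 819.5000 → A = |Σcross|/2 = 409.7500 mm²
Σ(r_i+r_j)·cross = 26088.5000 → first moment M = |Σ|/6 = 4348.0833
R_c = M/A = 4348.0833/409.7500 = 10.6116 mm
θ = 320° = 5.585054 rad
V = θ·R_c·A = 5.585054·10.6116·409.7500 = 24284.279 mm³

Volume = 24284.279 mm³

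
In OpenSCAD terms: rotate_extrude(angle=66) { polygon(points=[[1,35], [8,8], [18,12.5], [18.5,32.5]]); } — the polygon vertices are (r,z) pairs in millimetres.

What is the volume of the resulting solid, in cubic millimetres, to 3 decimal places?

Profile (r,z), 4 vertices: (1,35) (8,8) (18,12.5) (18.5,32.5)
edge 0: (1,35)→(8,8)  cross = 1·8 − 8·35 = -272.0000; (r_i+r_j)·cross = 9·-272.0000 = -2448.0000
edge 1: (8,8)→(18,12.5)  cross = 8·12.5 − 18·8 = -44.0000; (r_i+r_j)·cross = 26·-44.0000 = -1144.0000
edge 2: (18,12.5)→(18.5,32.5)  cross = 18·32.5 − 18.5·12.5 = 353.7500; (r_i+r_j)·cross = 36.5·353.7500 = 12911.8750
edge 3: (18.5,32.5)→(1,35)  cross = 18.5·35 − 1·32.5 = 615.0000; (r_i+r_j)·cross = 19.5·615.0000 = 11992.5000
Σcross = 652.7500 → A = |Σcross|/2 = 326.3750 mm²
Σ(r_i+r_j)·cross = 21312.3750 → first moment M = |Σ|/6 = 3552.0625
R_c = M/A = 3552.0625/326.3750 = 10.8834 mm
θ = 66° = 1.151917 rad
V = θ·R_c·A = 1.151917·10.8834·326.3750 = 4091.682 mm³

Volume = 4091.682 mm³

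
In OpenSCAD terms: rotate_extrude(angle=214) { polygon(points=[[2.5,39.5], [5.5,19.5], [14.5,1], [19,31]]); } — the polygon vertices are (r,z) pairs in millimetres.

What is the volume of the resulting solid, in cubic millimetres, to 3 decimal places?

Volume = 13693.927 mm³

Profile (r,z), 4 vertices: (2.5,39.5) (5.5,19.5) (14.5,1) (19,31)
edge 0: (2.5,39.5)→(5.5,19.5)  cross = 2.5·19.5 − 5.5·39.5 = -168.5000; (r_i+r_j)·cross = 8·-168.5000 = -1348.0000
edge 1: (5.5,19.5)→(14.5,1)  cross = 5.5·1 − 14.5·19.5 = -277.2500; (r_i+r_j)·cross = 20·-277.2500 = -5545.0000
edge 2: (14.5,1)→(19,31)  cross = 14.5·31 − 19·1 = 430.5000; (r_i+r_j)·cross = 33.5·430.5000 = 14421.7500
edge 3: (19,31)→(2.5,39.5)  cross = 19·39.5 − 2.5·31 = 673.0000; (r_i+r_j)·cross = 21.5·673.0000 = 14469.5000
Σcross = 657.7500 → A = |Σcross|/2 = 328.8750 mm²
Σ(r_i+r_j)·cross = 21998.2500 → first moment M = |Σ|/6 = 3666.3750
R_c = M/A = 3666.3750/328.8750 = 11.1482 mm
θ = 214° = 3.735005 rad
V = θ·R_c·A = 3.735005·11.1482·328.8750 = 13693.927 mm³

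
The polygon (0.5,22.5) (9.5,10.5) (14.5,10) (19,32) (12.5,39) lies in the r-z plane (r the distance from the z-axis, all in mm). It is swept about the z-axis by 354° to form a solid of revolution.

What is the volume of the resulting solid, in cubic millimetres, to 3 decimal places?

Volume = 20455.097 mm³

Profile (r,z), 5 vertices: (0.5,22.5) (9.5,10.5) (14.5,10) (19,32) (12.5,39)
edge 0: (0.5,22.5)→(9.5,10.5)  cross = 0.5·10.5 − 9.5·22.5 = -208.5000; (r_i+r_j)·cross = 10·-208.5000 = -2085.0000
edge 1: (9.5,10.5)→(14.5,10)  cross = 9.5·10 − 14.5·10.5 = -57.2500; (r_i+r_j)·cross = 24·-57.2500 = -1374.0000
edge 2: (14.5,10)→(19,32)  cross = 14.5·32 − 19·10 = 274.0000; (r_i+r_j)·cross = 33.5·274.0000 = 9179.0000
edge 3: (19,32)→(12.5,39)  cross = 19·39 − 12.5·32 = 341.0000; (r_i+r_j)·cross = 31.5·341.0000 = 10741.5000
edge 4: (12.5,39)→(0.5,22.5)  cross = 12.5·22.5 − 0.5·39 = 261.7500; (r_i+r_j)·cross = 13·261.7500 = 3402.7500
Σcross = 611.0000 → A = |Σcross|/2 = 305.5000 mm²
Σ(r_i+r_j)·cross = 19864.2500 → first moment M = |Σ|/6 = 3310.7083
R_c = M/A = 3310.7083/305.5000 = 10.8370 mm
θ = 354° = 6.178466 rad
V = θ·R_c·A = 6.178466·10.8370·305.5000 = 20455.097 mm³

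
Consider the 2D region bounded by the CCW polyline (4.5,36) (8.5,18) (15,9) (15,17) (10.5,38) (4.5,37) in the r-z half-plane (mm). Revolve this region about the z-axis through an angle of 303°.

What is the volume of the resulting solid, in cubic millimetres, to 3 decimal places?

Volume = 8226.025 mm³

Profile (r,z), 6 vertices: (4.5,36) (8.5,18) (15,9) (15,17) (10.5,38) (4.5,37)
edge 0: (4.5,36)→(8.5,18)  cross = 4.5·18 − 8.5·36 = -225.0000; (r_i+r_j)·cross = 13·-225.0000 = -2925.0000
edge 1: (8.5,18)→(15,9)  cross = 8.5·9 − 15·18 = -193.5000; (r_i+r_j)·cross = 23.5·-193.5000 = -4547.2500
edge 2: (15,9)→(15,17)  cross = 15·17 − 15·9 = 120.0000; (r_i+r_j)·cross = 30·120.0000 = 3600.0000
edge 3: (15,17)→(10.5,38)  cross = 15·38 − 10.5·17 = 391.5000; (r_i+r_j)·cross = 25.5·391.5000 = 9983.2500
edge 4: (10.5,38)→(4.5,37)  cross = 10.5·37 − 4.5·38 = 217.5000; (r_i+r_j)·cross = 15·217.5000 = 3262.5000
edge 5: (4.5,37)→(4.5,36)  cross = 4.5·36 − 4.5·37 = -4.5000; (r_i+r_j)·cross = 9·-4.5000 = -40.5000
Σcross = 306.0000 → A = |Σcross|/2 = 153.0000 mm²
Σ(r_i+r_j)·cross = 9333.0000 → first moment M = |Σ|/6 = 1555.5000
R_c = M/A = 1555.5000/153.0000 = 10.1667 mm
θ = 303° = 5.288348 rad
V = θ·R_c·A = 5.288348·10.1667·153.0000 = 8226.025 mm³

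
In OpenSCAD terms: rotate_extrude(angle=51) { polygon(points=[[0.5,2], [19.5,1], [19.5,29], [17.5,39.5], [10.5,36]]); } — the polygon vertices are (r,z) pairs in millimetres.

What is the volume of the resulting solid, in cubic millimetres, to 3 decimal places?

Profile (r,z), 5 vertices: (0.5,2) (19.5,1) (19.5,29) (17.5,39.5) (10.5,36)
edge 0: (0.5,2)→(19.5,1)  cross = 0.5·1 − 19.5·2 = -38.5000; (r_i+r_j)·cross = 20·-38.5000 = -770.0000
edge 1: (19.5,1)→(19.5,29)  cross = 19.5·29 − 19.5·1 = 546.0000; (r_i+r_j)·cross = 39·546.0000 = 21294.0000
edge 2: (19.5,29)→(17.5,39.5)  cross = 19.5·39.5 − 17.5·29 = 262.7500; (r_i+r_j)·cross = 37·262.7500 = 9721.7500
edge 3: (17.5,39.5)→(10.5,36)  cross = 17.5·36 − 10.5·39.5 = 215.2500; (r_i+r_j)·cross = 28·215.2500 = 6027.0000
edge 4: (10.5,36)→(0.5,2)  cross = 10.5·2 − 0.5·36 = 3.0000; (r_i+r_j)·cross = 11·3.0000 = 33.0000
Σcross = 988.5000 → A = |Σcross|/2 = 494.2500 mm²
Σ(r_i+r_j)·cross = 36305.7500 → first moment M = |Σ|/6 = 6050.9583
R_c = M/A = 6050.9583/494.2500 = 12.2427 mm
θ = 51° = 0.890118 rad
V = θ·R_c·A = 0.890118·12.2427·494.2500 = 5386.066 mm³

Volume = 5386.066 mm³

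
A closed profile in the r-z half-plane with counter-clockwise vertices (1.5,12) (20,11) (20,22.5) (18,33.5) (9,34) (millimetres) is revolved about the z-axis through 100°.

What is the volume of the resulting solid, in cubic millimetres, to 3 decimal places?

Volume = 6820.383 mm³

Profile (r,z), 5 vertices: (1.5,12) (20,11) (20,22.5) (18,33.5) (9,34)
edge 0: (1.5,12)→(20,11)  cross = 1.5·11 − 20·12 = -223.5000; (r_i+r_j)·cross = 21.5·-223.5000 = -4805.2500
edge 1: (20,11)→(20,22.5)  cross = 20·22.5 − 20·11 = 230.0000; (r_i+r_j)·cross = 40·230.0000 = 9200.0000
edge 2: (20,22.5)→(18,33.5)  cross = 20·33.5 − 18·22.5 = 265.0000; (r_i+r_j)·cross = 38·265.0000 = 10070.0000
edge 3: (18,33.5)→(9,34)  cross = 18·34 − 9·33.5 = 310.5000; (r_i+r_j)·cross = 27·310.5000 = 8383.5000
edge 4: (9,34)→(1.5,12)  cross = 9·12 − 1.5·34 = 57.0000; (r_i+r_j)·cross = 10.5·57.0000 = 598.5000
Σcross = 639.0000 → A = |Σcross|/2 = 319.5000 mm²
Σ(r_i+r_j)·cross = 23446.7500 → first moment M = |Σ|/6 = 3907.7917
R_c = M/A = 3907.7917/319.5000 = 12.2310 mm
θ = 100° = 1.745329 rad
V = θ·R_c·A = 1.745329·12.2310·319.5000 = 6820.383 mm³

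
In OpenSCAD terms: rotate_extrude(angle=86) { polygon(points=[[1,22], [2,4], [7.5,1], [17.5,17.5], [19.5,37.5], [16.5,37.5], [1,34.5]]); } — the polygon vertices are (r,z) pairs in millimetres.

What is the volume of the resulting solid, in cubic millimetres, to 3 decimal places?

Volume = 6865.341 mm³

Profile (r,z), 7 vertices: (1,22) (2,4) (7.5,1) (17.5,17.5) (19.5,37.5) (16.5,37.5) (1,34.5)
edge 0: (1,22)→(2,4)  cross = 1·4 − 2·22 = -40.0000; (r_i+r_j)·cross = 3·-40.0000 = -120.0000
edge 1: (2,4)→(7.5,1)  cross = 2·1 − 7.5·4 = -28.0000; (r_i+r_j)·cross = 9.5·-28.0000 = -266.0000
edge 2: (7.5,1)→(17.5,17.5)  cross = 7.5·17.5 − 17.5·1 = 113.7500; (r_i+r_j)·cross = 25·113.7500 = 2843.7500
edge 3: (17.5,17.5)→(19.5,37.5)  cross = 17.5·37.5 − 19.5·17.5 = 315.0000; (r_i+r_j)·cross = 37·315.0000 = 11655.0000
edge 4: (19.5,37.5)→(16.5,37.5)  cross = 19.5·37.5 − 16.5·37.5 = 112.5000; (r_i+r_j)·cross = 36·112.5000 = 4050.0000
edge 5: (16.5,37.5)→(1,34.5)  cross = 16.5·34.5 − 1·37.5 = 531.7500; (r_i+r_j)·cross = 17.5·531.7500 = 9305.6250
edge 6: (1,34.5)→(1,22)  cross = 1·22 − 1·34.5 = -12.5000; (r_i+r_j)·cross = 2·-12.5000 = -25.0000
Σcross = 992.5000 → A = |Σcross|/2 = 496.2500 mm²
Σ(r_i+r_j)·cross = 27443.3750 → first moment M = |Σ|/6 = 4573.8958
R_c = M/A = 4573.8958/496.2500 = 9.2169 mm
θ = 86° = 1.500983 rad
V = θ·R_c·A = 1.500983·9.2169·496.2500 = 6865.341 mm³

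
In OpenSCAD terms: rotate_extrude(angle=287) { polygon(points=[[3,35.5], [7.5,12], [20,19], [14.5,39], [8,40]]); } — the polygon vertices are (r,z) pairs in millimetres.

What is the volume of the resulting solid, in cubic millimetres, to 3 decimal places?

Profile (r,z), 5 vertices: (3,35.5) (7.5,12) (20,19) (14.5,39) (8,40)
edge 0: (3,35.5)→(7.5,12)  cross = 3·12 − 7.5·35.5 = -230.2500; (r_i+r_j)·cross = 10.5·-230.2500 = -2417.6250
edge 1: (7.5,12)→(20,19)  cross = 7.5·19 − 20·12 = -97.5000; (r_i+r_j)·cross = 27.5·-97.5000 = -2681.2500
edge 2: (20,19)→(14.5,39)  cross = 20·39 − 14.5·19 = 504.5000; (r_i+r_j)·cross = 34.5·504.5000 = 17405.2500
edge 3: (14.5,39)→(8,40)  cross = 14.5·40 − 8·39 = 268.0000; (r_i+r_j)·cross = 22.5·268.0000 = 6030.0000
edge 4: (8,40)→(3,35.5)  cross = 8·35.5 − 3·40 = 164.0000; (r_i+r_j)·cross = 11·164.0000 = 1804.0000
Σcross = 608.7500 → A = |Σcross|/2 = 304.3750 mm²
Σ(r_i+r_j)·cross = 20140.3750 → first moment M = |Σ|/6 = 3356.7292
R_c = M/A = 3356.7292/304.3750 = 11.0283 mm
θ = 287° = 5.009095 rad
V = θ·R_c·A = 5.009095·11.0283·304.3750 = 16814.175 mm³

Volume = 16814.175 mm³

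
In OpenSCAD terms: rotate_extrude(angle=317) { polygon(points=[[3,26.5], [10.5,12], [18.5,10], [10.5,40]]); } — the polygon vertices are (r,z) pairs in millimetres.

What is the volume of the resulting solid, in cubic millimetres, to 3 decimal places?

Volume = 12806.342 mm³

Profile (r,z), 4 vertices: (3,26.5) (10.5,12) (18.5,10) (10.5,40)
edge 0: (3,26.5)→(10.5,12)  cross = 3·12 − 10.5·26.5 = -242.2500; (r_i+r_j)·cross = 13.5·-242.2500 = -3270.3750
edge 1: (10.5,12)→(18.5,10)  cross = 10.5·10 − 18.5·12 = -117.0000; (r_i+r_j)·cross = 29·-117.0000 = -3393.0000
edge 2: (18.5,10)→(10.5,40)  cross = 18.5·40 − 10.5·10 = 635.0000; (r_i+r_j)·cross = 29·635.0000 = 18415.0000
edge 3: (10.5,40)→(3,26.5)  cross = 10.5·26.5 − 3·40 = 158.2500; (r_i+r_j)·cross = 13.5·158.2500 = 2136.3750
Σcross = 434.0000 → A = |Σcross|/2 = 217.0000 mm²
Σ(r_i+r_j)·cross = 13888.0000 → first moment M = |Σ|/6 = 2314.6667
R_c = M/A = 2314.6667/217.0000 = 10.6667 mm
θ = 317° = 5.532694 rad
V = θ·R_c·A = 5.532694·10.6667·217.0000 = 12806.342 mm³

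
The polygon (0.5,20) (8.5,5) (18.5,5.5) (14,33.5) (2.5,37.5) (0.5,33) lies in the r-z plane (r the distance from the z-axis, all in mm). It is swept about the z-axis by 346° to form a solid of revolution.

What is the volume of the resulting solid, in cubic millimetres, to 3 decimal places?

Profile (r,z), 6 vertices: (0.5,20) (8.5,5) (18.5,5.5) (14,33.5) (2.5,37.5) (0.5,33)
edge 0: (0.5,20)→(8.5,5)  cross = 0.5·5 − 8.5·20 = -167.5000; (r_i+r_j)·cross = 9·-167.5000 = -1507.5000
edge 1: (8.5,5)→(18.5,5.5)  cross = 8.5·5.5 − 18.5·5 = -45.7500; (r_i+r_j)·cross = 27·-45.7500 = -1235.2500
edge 2: (18.5,5.5)→(14,33.5)  cross = 18.5·33.5 − 14·5.5 = 542.7500; (r_i+r_j)·cross = 32.5·542.7500 = 17639.3750
edge 3: (14,33.5)→(2.5,37.5)  cross = 14·37.5 − 2.5·33.5 = 441.2500; (r_i+r_j)·cross = 16.5·441.2500 = 7280.6250
edge 4: (2.5,37.5)→(0.5,33)  cross = 2.5·33 − 0.5·37.5 = 63.7500; (r_i+r_j)·cross = 3·63.7500 = 191.2500
edge 5: (0.5,33)→(0.5,20)  cross = 0.5·20 − 0.5·33 = -6.5000; (r_i+r_j)·cross = 1·-6.5000 = -6.5000
Σcross = 828.0000 → A = |Σcross|/2 = 414.0000 mm²
Σ(r_i+r_j)·cross = 22362.0000 → first moment M = |Σ|/6 = 3727.0000
R_c = M/A = 3727.0000/414.0000 = 9.0024 mm
θ = 346° = 6.038839 rad
V = θ·R_c·A = 6.038839·9.0024·414.0000 = 22506.754 mm³

Volume = 22506.754 mm³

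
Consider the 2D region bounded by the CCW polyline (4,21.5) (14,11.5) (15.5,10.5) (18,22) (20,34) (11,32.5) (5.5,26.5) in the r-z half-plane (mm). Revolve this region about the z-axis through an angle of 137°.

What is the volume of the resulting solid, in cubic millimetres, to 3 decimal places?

Profile (r,z), 7 vertices: (4,21.5) (14,11.5) (15.5,10.5) (18,22) (20,34) (11,32.5) (5.5,26.5)
edge 0: (4,21.5)→(14,11.5)  cross = 4·11.5 − 14·21.5 = -255.0000; (r_i+r_j)·cross = 18·-255.0000 = -4590.0000
edge 1: (14,11.5)→(15.5,10.5)  cross = 14·10.5 − 15.5·11.5 = -31.2500; (r_i+r_j)·cross = 29.5·-31.2500 = -921.8750
edge 2: (15.5,10.5)→(18,22)  cross = 15.5·22 − 18·10.5 = 152.0000; (r_i+r_j)·cross = 33.5·152.0000 = 5092.0000
edge 3: (18,22)→(20,34)  cross = 18·34 − 20·22 = 172.0000; (r_i+r_j)·cross = 38·172.0000 = 6536.0000
edge 4: (20,34)→(11,32.5)  cross = 20·32.5 − 11·34 = 276.0000; (r_i+r_j)·cross = 31·276.0000 = 8556.0000
edge 5: (11,32.5)→(5.5,26.5)  cross = 11·26.5 − 5.5·32.5 = 112.7500; (r_i+r_j)·cross = 16.5·112.7500 = 1860.3750
edge 6: (5.5,26.5)→(4,21.5)  cross = 5.5·21.5 − 4·26.5 = 12.2500; (r_i+r_j)·cross = 9.5·12.2500 = 116.3750
Σcross = 438.7500 → A = |Σcross|/2 = 219.3750 mm²
Σ(r_i+r_j)·cross = 16648.8750 → first moment M = |Σ|/6 = 2774.8125
R_c = M/A = 2774.8125/219.3750 = 12.6487 mm
θ = 137° = 2.391101 rad
V = θ·R_c·A = 2.391101·12.6487·219.3750 = 6634.857 mm³

Volume = 6634.857 mm³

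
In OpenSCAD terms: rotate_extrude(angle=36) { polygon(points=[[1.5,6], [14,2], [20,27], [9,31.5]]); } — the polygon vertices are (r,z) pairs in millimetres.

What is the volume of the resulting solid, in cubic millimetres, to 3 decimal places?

Profile (r,z), 4 vertices: (1.5,6) (14,2) (20,27) (9,31.5)
edge 0: (1.5,6)→(14,2)  cross = 1.5·2 − 14·6 = -81.0000; (r_i+r_j)·cross = 15.5·-81.0000 = -1255.5000
edge 1: (14,2)→(20,27)  cross = 14·27 − 20·2 = 338.0000; (r_i+r_j)·cross = 34·338.0000 = 11492.0000
edge 2: (20,27)→(9,31.5)  cross = 20·31.5 − 9·27 = 387.0000; (r_i+r_j)·cross = 29·387.0000 = 11223.0000
edge 3: (9,31.5)→(1.5,6)  cross = 9·6 − 1.5·31.5 = 6.7500; (r_i+r_j)·cross = 10.5·6.7500 = 70.8750
Σcross = 650.7500 → A = |Σcross|/2 = 325.3750 mm²
Σ(r_i+r_j)·cross = 21530.3750 → first moment M = |Σ|/6 = 3588.3958
R_c = M/A = 3588.3958/325.3750 = 11.0285 mm
θ = 36° = 0.628319 rad
V = θ·R_c·A = 0.628319·11.0285·325.3750 = 2254.656 mm³

Volume = 2254.656 mm³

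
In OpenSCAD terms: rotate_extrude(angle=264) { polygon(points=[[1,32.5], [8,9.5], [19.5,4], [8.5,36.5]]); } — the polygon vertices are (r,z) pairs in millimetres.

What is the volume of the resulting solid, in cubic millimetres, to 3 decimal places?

Volume = 11354.641 mm³

Profile (r,z), 4 vertices: (1,32.5) (8,9.5) (19.5,4) (8.5,36.5)
edge 0: (1,32.5)→(8,9.5)  cross = 1·9.5 − 8·32.5 = -250.5000; (r_i+r_j)·cross = 9·-250.5000 = -2254.5000
edge 1: (8,9.5)→(19.5,4)  cross = 8·4 − 19.5·9.5 = -153.2500; (r_i+r_j)·cross = 27.5·-153.2500 = -4214.3750
edge 2: (19.5,4)→(8.5,36.5)  cross = 19.5·36.5 − 8.5·4 = 677.7500; (r_i+r_j)·cross = 28·677.7500 = 18977.0000
edge 3: (8.5,36.5)→(1,32.5)  cross = 8.5·32.5 − 1·36.5 = 239.7500; (r_i+r_j)·cross = 9.5·239.7500 = 2277.6250
Σcross = 513.7500 → A = |Σcross|/2 = 256.8750 mm²
Σ(r_i+r_j)·cross = 14785.7500 → first moment M = |Σ|/6 = 2464.2917
R_c = M/A = 2464.2917/256.8750 = 9.5933 mm
θ = 264° = 4.607669 rad
V = θ·R_c·A = 4.607669·9.5933·256.8750 = 11354.641 mm³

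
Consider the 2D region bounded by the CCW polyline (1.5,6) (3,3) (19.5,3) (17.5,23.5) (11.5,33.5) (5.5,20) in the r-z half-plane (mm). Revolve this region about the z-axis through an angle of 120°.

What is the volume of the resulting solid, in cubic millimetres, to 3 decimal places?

Profile (r,z), 6 vertices: (1.5,6) (3,3) (19.5,3) (17.5,23.5) (11.5,33.5) (5.5,20)
edge 0: (1.5,6)→(3,3)  cross = 1.5·3 − 3·6 = -13.5000; (r_i+r_j)·cross = 4.5·-13.5000 = -60.7500
edge 1: (3,3)→(19.5,3)  cross = 3·3 − 19.5·3 = -49.5000; (r_i+r_j)·cross = 22.5·-49.5000 = -1113.7500
edge 2: (19.5,3)→(17.5,23.5)  cross = 19.5·23.5 − 17.5·3 = 405.7500; (r_i+r_j)·cross = 37·405.7500 = 15012.7500
edge 3: (17.5,23.5)→(11.5,33.5)  cross = 17.5·33.5 − 11.5·23.5 = 316.0000; (r_i+r_j)·cross = 29·316.0000 = 9164.0000
edge 4: (11.5,33.5)→(5.5,20)  cross = 11.5·20 − 5.5·33.5 = 45.7500; (r_i+r_j)·cross = 17·45.7500 = 777.7500
edge 5: (5.5,20)→(1.5,6)  cross = 5.5·6 − 1.5·20 = 3.0000; (r_i+r_j)·cross = 7·3.0000 = 21.0000
Σcross = 707.5000 → A = |Σcross|/2 = 353.7500 mm²
Σ(r_i+r_j)·cross = 23801.0000 → first moment M = |Σ|/6 = 3966.8333
R_c = M/A = 3966.8333/353.7500 = 11.2137 mm
θ = 120° = 2.094395 rad
V = θ·R_c·A = 2.094395·11.2137·353.7500 = 8308.116 mm³

Volume = 8308.116 mm³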